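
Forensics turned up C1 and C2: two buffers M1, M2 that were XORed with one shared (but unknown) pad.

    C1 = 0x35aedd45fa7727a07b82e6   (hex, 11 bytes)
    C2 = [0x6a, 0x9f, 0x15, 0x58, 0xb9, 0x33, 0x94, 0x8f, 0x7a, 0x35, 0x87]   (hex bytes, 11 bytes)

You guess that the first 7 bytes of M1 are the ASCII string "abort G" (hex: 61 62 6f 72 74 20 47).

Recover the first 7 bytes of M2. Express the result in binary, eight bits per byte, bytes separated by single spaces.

First, C1 ⊕ C2 = (M1 ⊕ K) ⊕ (M2 ⊕ K) = M1 ⊕ M2, so the key drops out. Then M2 = (M1 ⊕ M2) ⊕ M1 over the first 7 bytes.
byte 0: (35 ⊕ 6a) ⊕ 61 = 5f ⊕ 61 = 3e
byte 1: (ae ⊕ 9f) ⊕ 62 = 31 ⊕ 62 = 53
byte 2: (dd ⊕ 15) ⊕ 6f = c8 ⊕ 6f = a7
byte 3: (45 ⊕ 58) ⊕ 72 = 1d ⊕ 72 = 6f
byte 4: (fa ⊕ b9) ⊕ 74 = 43 ⊕ 74 = 37
byte 5: (77 ⊕ 33) ⊕ 20 = 44 ⊕ 20 = 64
byte 6: (27 ⊕ 94) ⊕ 47 = b3 ⊕ 47 = f4

00111110 01010011 10100111 01101111 00110111 01100100 11110100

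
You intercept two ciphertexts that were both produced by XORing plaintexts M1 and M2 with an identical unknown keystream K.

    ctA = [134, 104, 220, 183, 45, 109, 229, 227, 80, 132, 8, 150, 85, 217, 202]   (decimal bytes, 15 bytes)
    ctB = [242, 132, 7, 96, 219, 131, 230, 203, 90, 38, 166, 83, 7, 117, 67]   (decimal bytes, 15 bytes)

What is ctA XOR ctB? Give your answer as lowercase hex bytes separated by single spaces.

ctA ⊕ ctB = (M1 ⊕ K) ⊕ (M2 ⊕ K) = M1 ⊕ M2 — the shared key cancels under XOR.
byte 0: 134 ^ 242 = 116
byte 1: 104 ^ 132 = 236
byte 2: 220 ^   7 = 219
byte 3: 183 ^  96 = 215
byte 4:  45 ^ 219 = 246
byte 5: 109 ^ 131 = 238
byte 6: 229 ^ 230 =   3
byte 7: 227 ^ 203 =  40
byte 8:  80 ^  90 =  10
byte 9: 132 ^  38 = 162
byte 10:   8 ^ 166 = 174
byte 11: 150 ^  83 = 197
byte 12:  85 ^   7 =  82
byte 13: 217 ^ 117 = 172
byte 14: 202 ^  67 = 137

74 ec db d7 f6 ee 03 28 0a a2 ae c5 52 ac 89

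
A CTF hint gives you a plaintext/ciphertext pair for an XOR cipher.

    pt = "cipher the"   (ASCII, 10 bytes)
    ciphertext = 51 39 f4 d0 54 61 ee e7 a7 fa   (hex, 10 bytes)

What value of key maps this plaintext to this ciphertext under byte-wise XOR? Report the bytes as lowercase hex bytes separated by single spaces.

Since ciphertext = pt ⊕ key, XORing both sides with pt gives key = pt ⊕ ciphertext.
63 ⊕ 51 = 32
69 ⊕ 39 = 50
70 ⊕ f4 = 84
68 ⊕ d0 = b8
65 ⊕ 54 = 31
72 ⊕ 61 = 13
20 ⊕ ee = ce
74 ⊕ e7 = 93
68 ⊕ a7 = cf
65 ⊕ fa = 9f

32 50 84 b8 31 13 ce 93 cf 9f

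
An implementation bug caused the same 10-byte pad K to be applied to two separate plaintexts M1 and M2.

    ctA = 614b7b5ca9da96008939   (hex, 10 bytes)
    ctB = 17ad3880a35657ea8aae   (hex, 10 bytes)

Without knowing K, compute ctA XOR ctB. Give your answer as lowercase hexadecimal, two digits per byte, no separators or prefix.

76e643dc0a8cc1ea0397

ctA ⊕ ctB = (M1 ⊕ K) ⊕ (M2 ⊕ K) = M1 ⊕ M2 — the shared key cancels under XOR.
 97 ⊕  23 = 118
 75 ⊕ 173 = 230
123 ⊕  56 =  67
 92 ⊕ 128 = 220
169 ⊕ 163 =  10
218 ⊕  86 = 140
150 ⊕  87 = 193
  0 ⊕ 234 = 234
137 ⊕ 138 =   3
 57 ⊕ 174 = 151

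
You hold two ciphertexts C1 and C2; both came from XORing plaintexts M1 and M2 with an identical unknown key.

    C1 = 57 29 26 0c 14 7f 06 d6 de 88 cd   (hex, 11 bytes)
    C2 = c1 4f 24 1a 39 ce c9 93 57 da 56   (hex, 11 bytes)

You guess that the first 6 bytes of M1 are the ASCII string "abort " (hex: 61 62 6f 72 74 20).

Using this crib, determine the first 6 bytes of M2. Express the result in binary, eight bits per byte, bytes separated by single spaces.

First, C1 ⊕ C2 = (M1 ⊕ K) ⊕ (M2 ⊕ K) = M1 ⊕ M2, so the key drops out. Then M2 = (M1 ⊕ M2) ⊕ M1 over the first 6 bytes.
byte 0: (57 ⊕ c1) ⊕ 61 = 96 ⊕ 61 = f7
byte 1: (29 ⊕ 4f) ⊕ 62 = 66 ⊕ 62 = 04
byte 2: (26 ⊕ 24) ⊕ 6f = 02 ⊕ 6f = 6d
byte 3: (0c ⊕ 1a) ⊕ 72 = 16 ⊕ 72 = 64
byte 4: (14 ⊕ 39) ⊕ 74 = 2d ⊕ 74 = 59
byte 5: (7f ⊕ ce) ⊕ 20 = b1 ⊕ 20 = 91

11110111 00000100 01101101 01100100 01011001 10010001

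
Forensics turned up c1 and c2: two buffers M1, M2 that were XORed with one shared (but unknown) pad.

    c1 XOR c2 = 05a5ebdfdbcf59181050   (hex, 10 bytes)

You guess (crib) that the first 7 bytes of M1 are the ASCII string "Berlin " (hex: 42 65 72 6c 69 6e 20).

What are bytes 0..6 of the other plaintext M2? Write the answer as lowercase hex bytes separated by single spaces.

Since c1 ⊕ c2 = M1 ⊕ M2, XORing with the guessed M1 bytes yields the corresponding M2 bytes: M2 = (c1 ⊕ c2) ⊕ M1.
05 ⊕ 42 = 47
a5 ⊕ 65 = c0
eb ⊕ 72 = 99
df ⊕ 6c = b3
db ⊕ 69 = b2
cf ⊕ 6e = a1
59 ⊕ 20 = 79

47 c0 99 b3 b2 a1 79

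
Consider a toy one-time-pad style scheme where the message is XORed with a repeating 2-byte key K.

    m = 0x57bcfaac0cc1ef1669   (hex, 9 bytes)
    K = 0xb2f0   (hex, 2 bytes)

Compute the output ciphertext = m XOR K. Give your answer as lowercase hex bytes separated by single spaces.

e5 4c 48 5c be 31 5d e6 db

The 2-byte key repeats, so the effective keystream is b2 f0 b2 f0 b2 f0 b2 f0 b2.
byte 0:  87 ⊕ 178 = 229
byte 1: 188 ⊕ 240 =  76
byte 2: 250 ⊕ 178 =  72
byte 3: 172 ⊕ 240 =  92
byte 4:  12 ⊕ 178 = 190
byte 5: 193 ⊕ 240 =  49
byte 6: 239 ⊕ 178 =  93
byte 7:  22 ⊕ 240 = 230
byte 8: 105 ⊕ 178 = 219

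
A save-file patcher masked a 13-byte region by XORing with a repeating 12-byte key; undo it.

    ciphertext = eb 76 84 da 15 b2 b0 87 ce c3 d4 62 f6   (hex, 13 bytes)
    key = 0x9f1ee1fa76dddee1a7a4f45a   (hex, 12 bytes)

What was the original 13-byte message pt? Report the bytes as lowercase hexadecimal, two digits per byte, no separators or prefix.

The 12-byte key repeats, so the effective keystream is 9f 1e e1 fa 76 dd de e1 a7 a4 f4 5a 9f.
byte 0: 235 ^ 159 = 116
byte 1: 118 ^  30 = 104
byte 2: 132 ^ 225 = 101
byte 3: 218 ^ 250 =  32
byte 4:  21 ^ 118 =  99
byte 5: 178 ^ 221 = 111
byte 6: 176 ^ 222 = 110
byte 7: 135 ^ 225 = 102
byte 8: 206 ^ 167 = 105
byte 9: 195 ^ 164 = 103
byte 10: 212 ^ 244 =  32
byte 11:  98 ^  90 =  56
byte 12: 246 ^ 159 = 105

74686520636f6e666967203869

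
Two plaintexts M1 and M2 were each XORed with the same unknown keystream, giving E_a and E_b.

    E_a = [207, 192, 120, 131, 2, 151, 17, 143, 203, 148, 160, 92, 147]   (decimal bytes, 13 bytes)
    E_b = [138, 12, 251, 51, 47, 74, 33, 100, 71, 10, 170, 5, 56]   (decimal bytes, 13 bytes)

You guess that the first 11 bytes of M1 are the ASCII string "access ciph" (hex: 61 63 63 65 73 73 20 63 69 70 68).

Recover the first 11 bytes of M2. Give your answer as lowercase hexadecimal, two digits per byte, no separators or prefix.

First, E_a ⊕ E_b = (M1 ⊕ K) ⊕ (M2 ⊕ K) = M1 ⊕ M2, so the key drops out. Then M2 = (M1 ⊕ M2) ⊕ M1 over the first 11 bytes.
byte 0: (cf ^ 8a) ^ 61 = 45 ^ 61 = 24
byte 1: (c0 ^ 0c) ^ 63 = cc ^ 63 = af
byte 2: (78 ^ fb) ^ 63 = 83 ^ 63 = e0
byte 3: (83 ^ 33) ^ 65 = b0 ^ 65 = d5
byte 4: (02 ^ 2f) ^ 73 = 2d ^ 73 = 5e
byte 5: (97 ^ 4a) ^ 73 = dd ^ 73 = ae
byte 6: (11 ^ 21) ^ 20 = 30 ^ 20 = 10
byte 7: (8f ^ 64) ^ 63 = eb ^ 63 = 88
byte 8: (cb ^ 47) ^ 69 = 8c ^ 69 = e5
byte 9: (94 ^ 0a) ^ 70 = 9e ^ 70 = ee
byte 10: (a0 ^ aa) ^ 68 = 0a ^ 68 = 62

24afe0d55eae1088e5ee62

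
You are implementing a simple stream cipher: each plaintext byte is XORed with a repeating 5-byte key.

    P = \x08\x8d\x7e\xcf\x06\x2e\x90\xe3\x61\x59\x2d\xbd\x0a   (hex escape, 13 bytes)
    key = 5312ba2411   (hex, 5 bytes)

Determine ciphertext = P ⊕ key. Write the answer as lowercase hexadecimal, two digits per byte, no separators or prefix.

5b9fc4eb177d825945487eafb0

The 5-byte key repeats, so the effective keystream is 53 12 ba 24 11 53 12 ba 24 11 53 12 ba.
byte 0: 00001000 ^ 01010011 = 01011011
byte 1: 10001101 ^ 00010010 = 10011111
byte 2: 01111110 ^ 10111010 = 11000100
byte 3: 11001111 ^ 00100100 = 11101011
byte 4: 00000110 ^ 00010001 = 00010111
byte 5: 00101110 ^ 01010011 = 01111101
byte 6: 10010000 ^ 00010010 = 10000010
byte 7: 11100011 ^ 10111010 = 01011001
byte 8: 01100001 ^ 00100100 = 01000101
byte 9: 01011001 ^ 00010001 = 01001000
byte 10: 00101101 ^ 01010011 = 01111110
byte 11: 10111101 ^ 00010010 = 10101111
byte 12: 00001010 ^ 10111010 = 10110000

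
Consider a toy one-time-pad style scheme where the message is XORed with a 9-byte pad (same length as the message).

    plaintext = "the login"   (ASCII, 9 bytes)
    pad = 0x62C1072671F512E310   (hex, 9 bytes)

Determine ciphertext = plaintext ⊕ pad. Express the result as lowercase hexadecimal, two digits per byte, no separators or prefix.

16a962061d9a758a7e

XOR is its own inverse, so applying the key byte-wise gives the result directly.
74 ⊕ 62 = 16
68 ⊕ c1 = a9
65 ⊕ 07 = 62
20 ⊕ 26 = 06
6c ⊕ 71 = 1d
6f ⊕ f5 = 9a
67 ⊕ 12 = 75
69 ⊕ e3 = 8a
6e ⊕ 10 = 7e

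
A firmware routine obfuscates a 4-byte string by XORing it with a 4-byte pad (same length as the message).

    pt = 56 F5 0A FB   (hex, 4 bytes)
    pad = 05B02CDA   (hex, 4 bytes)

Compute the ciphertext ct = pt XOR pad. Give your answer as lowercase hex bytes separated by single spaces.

XOR is its own inverse, so applying the key byte-wise gives the result directly.
byte 0: 01010110 ⊕ 00000101 = 01010011
byte 1: 11110101 ⊕ 10110000 = 01000101
byte 2: 00001010 ⊕ 00101100 = 00100110
byte 3: 11111011 ⊕ 11011010 = 00100001

53 45 26 21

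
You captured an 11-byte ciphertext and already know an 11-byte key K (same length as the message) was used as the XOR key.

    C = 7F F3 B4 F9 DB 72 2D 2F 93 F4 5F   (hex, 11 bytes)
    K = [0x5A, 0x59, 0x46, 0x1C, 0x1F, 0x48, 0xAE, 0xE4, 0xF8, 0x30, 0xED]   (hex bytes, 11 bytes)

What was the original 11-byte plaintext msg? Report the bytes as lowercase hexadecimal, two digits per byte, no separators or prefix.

XOR is its own inverse, so applying the key byte-wise gives the result directly.
127 XOR  90 =  37
243 XOR  89 = 170
180 XOR  70 = 242
249 XOR  28 = 229
219 XOR  31 = 196
114 XOR  72 =  58
 45 XOR 174 = 131
 47 XOR 228 = 203
147 XOR 248 = 107
244 XOR  48 = 196
 95 XOR 237 = 178

25aaf2e5c43a83cb6bc4b2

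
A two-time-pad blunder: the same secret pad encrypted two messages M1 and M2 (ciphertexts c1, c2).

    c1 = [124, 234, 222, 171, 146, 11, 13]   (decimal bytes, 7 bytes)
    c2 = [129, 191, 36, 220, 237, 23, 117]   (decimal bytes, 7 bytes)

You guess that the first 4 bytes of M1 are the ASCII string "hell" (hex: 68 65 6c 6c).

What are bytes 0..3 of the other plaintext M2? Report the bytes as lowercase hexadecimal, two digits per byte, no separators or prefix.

First, c1 ⊕ c2 = (M1 ⊕ K) ⊕ (M2 ⊕ K) = M1 ⊕ M2, so the key drops out. Then M2 = (M1 ⊕ M2) ⊕ M1 over the first 4 bytes.
byte 0: (7c ⊕ 81) ⊕ 68 = fd ⊕ 68 = 95
byte 1: (ea ⊕ bf) ⊕ 65 = 55 ⊕ 65 = 30
byte 2: (de ⊕ 24) ⊕ 6c = fa ⊕ 6c = 96
byte 3: (ab ⊕ dc) ⊕ 6c = 77 ⊕ 6c = 1b

9530961b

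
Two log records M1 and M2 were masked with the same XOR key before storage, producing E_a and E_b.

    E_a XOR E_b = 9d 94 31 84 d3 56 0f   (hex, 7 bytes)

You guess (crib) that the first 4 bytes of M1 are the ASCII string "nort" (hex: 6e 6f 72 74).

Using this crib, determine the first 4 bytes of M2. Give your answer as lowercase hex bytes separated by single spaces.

Since E_a ⊕ E_b = M1 ⊕ M2, XORing with the guessed M1 bytes yields the corresponding M2 bytes: M2 = (E_a ⊕ E_b) ⊕ M1.
9d ⊕ 6e = f3
94 ⊕ 6f = fb
31 ⊕ 72 = 43
84 ⊕ 74 = f0

f3 fb 43 f0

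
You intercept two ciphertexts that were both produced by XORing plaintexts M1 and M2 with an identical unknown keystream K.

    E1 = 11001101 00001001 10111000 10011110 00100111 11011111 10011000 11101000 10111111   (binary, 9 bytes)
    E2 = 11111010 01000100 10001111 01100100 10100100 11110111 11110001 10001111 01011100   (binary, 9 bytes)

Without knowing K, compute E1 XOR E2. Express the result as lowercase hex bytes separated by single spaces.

E1 ⊕ E2 = (M1 ⊕ K) ⊕ (M2 ⊕ K) = M1 ⊕ M2 — the shared key cancels under XOR.
cd ⊕ fa = 37
09 ⊕ 44 = 4d
b8 ⊕ 8f = 37
9e ⊕ 64 = fa
27 ⊕ a4 = 83
df ⊕ f7 = 28
98 ⊕ f1 = 69
e8 ⊕ 8f = 67
bf ⊕ 5c = e3

37 4d 37 fa 83 28 69 67 e3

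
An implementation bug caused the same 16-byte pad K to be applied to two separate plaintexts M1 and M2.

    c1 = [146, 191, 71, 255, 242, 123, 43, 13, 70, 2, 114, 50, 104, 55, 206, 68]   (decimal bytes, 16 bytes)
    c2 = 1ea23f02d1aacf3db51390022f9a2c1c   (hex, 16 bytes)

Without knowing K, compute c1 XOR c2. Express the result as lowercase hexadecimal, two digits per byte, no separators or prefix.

8c1d78fd23d1e430f311e23047ade258

c1 ⊕ c2 = (M1 ⊕ K) ⊕ (M2 ⊕ K) = M1 ⊕ M2 — the shared key cancels under XOR.
92 ^ 1e = 8c
bf ^ a2 = 1d
47 ^ 3f = 78
ff ^ 02 = fd
f2 ^ d1 = 23
7b ^ aa = d1
2b ^ cf = e4
0d ^ 3d = 30
46 ^ b5 = f3
02 ^ 13 = 11
72 ^ 90 = e2
32 ^ 02 = 30
68 ^ 2f = 47
37 ^ 9a = ad
ce ^ 2c = e2
44 ^ 1c = 58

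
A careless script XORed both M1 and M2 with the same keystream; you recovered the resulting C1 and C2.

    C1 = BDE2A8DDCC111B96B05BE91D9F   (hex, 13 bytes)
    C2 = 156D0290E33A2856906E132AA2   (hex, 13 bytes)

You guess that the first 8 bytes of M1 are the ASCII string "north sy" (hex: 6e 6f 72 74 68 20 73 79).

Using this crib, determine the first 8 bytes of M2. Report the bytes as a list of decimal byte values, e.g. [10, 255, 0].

[198, 224, 216, 57, 71, 11, 64, 185]

First, C1 ⊕ C2 = (M1 ⊕ K) ⊕ (M2 ⊕ K) = M1 ⊕ M2, so the key drops out. Then M2 = (M1 ⊕ M2) ⊕ M1 over the first 8 bytes.
byte 0: (bd XOR 15) XOR 6e = a8 XOR 6e = c6
byte 1: (e2 XOR 6d) XOR 6f = 8f XOR 6f = e0
byte 2: (a8 XOR 02) XOR 72 = aa XOR 72 = d8
byte 3: (dd XOR 90) XOR 74 = 4d XOR 74 = 39
byte 4: (cc XOR e3) XOR 68 = 2f XOR 68 = 47
byte 5: (11 XOR 3a) XOR 20 = 2b XOR 20 = 0b
byte 6: (1b XOR 28) XOR 73 = 33 XOR 73 = 40
byte 7: (96 XOR 56) XOR 79 = c0 XOR 79 = b9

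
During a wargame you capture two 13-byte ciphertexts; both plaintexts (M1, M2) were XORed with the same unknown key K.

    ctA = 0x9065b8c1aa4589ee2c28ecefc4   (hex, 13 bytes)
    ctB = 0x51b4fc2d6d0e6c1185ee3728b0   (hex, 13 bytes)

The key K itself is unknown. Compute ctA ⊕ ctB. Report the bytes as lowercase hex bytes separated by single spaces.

ctA ⊕ ctB = (M1 ⊕ K) ⊕ (M2 ⊕ K) = M1 ⊕ M2 — the shared key cancels under XOR.
byte 0: 90 ⊕ 51 = c1
byte 1: 65 ⊕ b4 = d1
byte 2: b8 ⊕ fc = 44
byte 3: c1 ⊕ 2d = ec
byte 4: aa ⊕ 6d = c7
byte 5: 45 ⊕ 0e = 4b
byte 6: 89 ⊕ 6c = e5
byte 7: ee ⊕ 11 = ff
byte 8: 2c ⊕ 85 = a9
byte 9: 28 ⊕ ee = c6
byte 10: ec ⊕ 37 = db
byte 11: ef ⊕ 28 = c7
byte 12: c4 ⊕ b0 = 74

c1 d1 44 ec c7 4b e5 ff a9 c6 db c7 74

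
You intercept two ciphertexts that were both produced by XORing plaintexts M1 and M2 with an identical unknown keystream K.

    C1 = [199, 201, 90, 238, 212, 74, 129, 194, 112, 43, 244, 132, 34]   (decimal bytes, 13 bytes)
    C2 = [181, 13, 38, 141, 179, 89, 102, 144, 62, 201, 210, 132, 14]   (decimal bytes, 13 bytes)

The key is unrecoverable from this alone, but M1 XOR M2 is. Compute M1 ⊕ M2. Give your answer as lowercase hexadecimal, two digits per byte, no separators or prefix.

C1 ⊕ C2 = (M1 ⊕ K) ⊕ (M2 ⊕ K) = M1 ⊕ M2 — the shared key cancels under XOR.
byte 0: c7 ^ b5 = 72
byte 1: c9 ^ 0d = c4
byte 2: 5a ^ 26 = 7c
byte 3: ee ^ 8d = 63
byte 4: d4 ^ b3 = 67
byte 5: 4a ^ 59 = 13
byte 6: 81 ^ 66 = e7
byte 7: c2 ^ 90 = 52
byte 8: 70 ^ 3e = 4e
byte 9: 2b ^ c9 = e2
byte 10: f4 ^ d2 = 26
byte 11: 84 ^ 84 = 00
byte 12: 22 ^ 0e = 2c

72c47c636713e7524ee226002c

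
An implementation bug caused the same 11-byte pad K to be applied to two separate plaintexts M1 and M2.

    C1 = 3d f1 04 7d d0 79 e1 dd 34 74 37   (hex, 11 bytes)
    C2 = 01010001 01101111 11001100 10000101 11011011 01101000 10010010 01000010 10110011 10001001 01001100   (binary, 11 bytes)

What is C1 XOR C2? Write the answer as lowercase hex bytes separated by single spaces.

C1 ⊕ C2 = (M1 ⊕ K) ⊕ (M2 ⊕ K) = M1 ⊕ M2 — the shared key cancels under XOR.
 61 ⊕  81 = 108
241 ⊕ 111 = 158
  4 ⊕ 204 = 200
125 ⊕ 133 = 248
208 ⊕ 219 =  11
121 ⊕ 104 =  17
225 ⊕ 146 = 115
221 ⊕  66 = 159
 52 ⊕ 179 = 135
116 ⊕ 137 = 253
 55 ⊕  76 = 123

6c 9e c8 f8 0b 11 73 9f 87 fd 7b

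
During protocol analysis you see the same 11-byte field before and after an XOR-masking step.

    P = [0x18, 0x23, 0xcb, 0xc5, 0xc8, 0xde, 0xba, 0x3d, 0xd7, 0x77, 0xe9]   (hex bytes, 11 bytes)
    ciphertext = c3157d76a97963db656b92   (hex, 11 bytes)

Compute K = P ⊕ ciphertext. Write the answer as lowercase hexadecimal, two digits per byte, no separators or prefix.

Since ciphertext = P ⊕ K, XORing both sides with P gives K = P ⊕ ciphertext.
18 ^ c3 = db
23 ^ 15 = 36
cb ^ 7d = b6
c5 ^ 76 = b3
c8 ^ a9 = 61
de ^ 79 = a7
ba ^ 63 = d9
3d ^ db = e6
d7 ^ 65 = b2
77 ^ 6b = 1c
e9 ^ 92 = 7b

db36b6b361a7d9e6b21c7b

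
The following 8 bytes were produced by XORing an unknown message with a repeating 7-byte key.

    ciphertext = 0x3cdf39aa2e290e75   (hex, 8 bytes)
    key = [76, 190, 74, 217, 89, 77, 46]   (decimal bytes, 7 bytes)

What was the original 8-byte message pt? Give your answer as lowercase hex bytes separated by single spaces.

70 61 73 73 77 64 20 39

The 7-byte key repeats, so the effective keystream is 4c be 4a d9 59 4d 2e 4c.
byte 0: 00111100 ^ 01001100 = 01110000
byte 1: 11011111 ^ 10111110 = 01100001
byte 2: 00111001 ^ 01001010 = 01110011
byte 3: 10101010 ^ 11011001 = 01110011
byte 4: 00101110 ^ 01011001 = 01110111
byte 5: 00101001 ^ 01001101 = 01100100
byte 6: 00001110 ^ 00101110 = 00100000
byte 7: 01110101 ^ 01001100 = 00111001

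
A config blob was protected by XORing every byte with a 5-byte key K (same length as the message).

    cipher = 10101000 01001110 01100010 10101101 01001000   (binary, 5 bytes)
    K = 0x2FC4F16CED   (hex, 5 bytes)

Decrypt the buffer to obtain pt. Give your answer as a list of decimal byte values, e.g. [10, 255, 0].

168 xor  47 = 135
 78 xor 196 = 138
 98 xor 241 = 147
173 xor 108 = 193
 72 xor 237 = 165

[135, 138, 147, 193, 165]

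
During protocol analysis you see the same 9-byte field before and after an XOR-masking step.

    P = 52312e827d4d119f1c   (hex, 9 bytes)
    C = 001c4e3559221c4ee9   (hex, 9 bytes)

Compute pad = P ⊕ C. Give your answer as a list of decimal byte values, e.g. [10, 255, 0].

[82, 45, 96, 183, 36, 111, 13, 209, 245]

Since C = P ⊕ pad, XORing both sides with P gives pad = P ⊕ C.
byte 0: 52 XOR 00 = 52
byte 1: 31 XOR 1c = 2d
byte 2: 2e XOR 4e = 60
byte 3: 82 XOR 35 = b7
byte 4: 7d XOR 59 = 24
byte 5: 4d XOR 22 = 6f
byte 6: 11 XOR 1c = 0d
byte 7: 9f XOR 4e = d1
byte 8: 1c XOR e9 = f5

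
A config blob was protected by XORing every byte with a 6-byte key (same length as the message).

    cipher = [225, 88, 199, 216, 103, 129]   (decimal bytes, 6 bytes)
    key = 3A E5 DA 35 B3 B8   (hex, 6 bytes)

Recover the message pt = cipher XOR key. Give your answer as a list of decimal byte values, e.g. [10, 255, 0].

[219, 189, 29, 237, 212, 57]

XOR is its own inverse, so applying the key byte-wise gives the result directly.
11100001 XOR 00111010 = 11011011
01011000 XOR 11100101 = 10111101
11000111 XOR 11011010 = 00011101
11011000 XOR 00110101 = 11101101
01100111 XOR 10110011 = 11010100
10000001 XOR 10111000 = 00111001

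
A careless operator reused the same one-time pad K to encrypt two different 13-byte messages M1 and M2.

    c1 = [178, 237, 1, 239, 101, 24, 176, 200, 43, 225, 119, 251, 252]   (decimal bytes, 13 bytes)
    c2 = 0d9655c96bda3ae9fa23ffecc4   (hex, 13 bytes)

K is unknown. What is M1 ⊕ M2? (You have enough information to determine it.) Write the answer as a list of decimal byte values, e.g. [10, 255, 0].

[191, 123, 84, 38, 14, 194, 138, 33, 209, 194, 136, 23, 56]

c1 ⊕ c2 = (M1 ⊕ K) ⊕ (M2 ⊕ K) = M1 ⊕ M2 — the shared key cancels under XOR.
178 ^  13 = 191
237 ^ 150 = 123
  1 ^  85 =  84
239 ^ 201 =  38
101 ^ 107 =  14
 24 ^ 218 = 194
176 ^  58 = 138
200 ^ 233 =  33
 43 ^ 250 = 209
225 ^  35 = 194
119 ^ 255 = 136
251 ^ 236 =  23
252 ^ 196 =  56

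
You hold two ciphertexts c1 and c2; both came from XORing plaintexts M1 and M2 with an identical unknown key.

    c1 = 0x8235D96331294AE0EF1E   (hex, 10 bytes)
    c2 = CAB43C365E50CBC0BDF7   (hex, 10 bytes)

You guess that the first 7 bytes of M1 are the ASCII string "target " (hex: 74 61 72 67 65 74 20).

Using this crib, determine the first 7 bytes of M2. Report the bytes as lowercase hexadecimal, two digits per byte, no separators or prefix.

First, c1 ⊕ c2 = (M1 ⊕ K) ⊕ (M2 ⊕ K) = M1 ⊕ M2, so the key drops out. Then M2 = (M1 ⊕ M2) ⊕ M1 over the first 7 bytes.
byte 0: (82 XOR ca) XOR 74 = 48 XOR 74 = 3c
byte 1: (35 XOR b4) XOR 61 = 81 XOR 61 = e0
byte 2: (d9 XOR 3c) XOR 72 = e5 XOR 72 = 97
byte 3: (63 XOR 36) XOR 67 = 55 XOR 67 = 32
byte 4: (31 XOR 5e) XOR 65 = 6f XOR 65 = 0a
byte 5: (29 XOR 50) XOR 74 = 79 XOR 74 = 0d
byte 6: (4a XOR cb) XOR 20 = 81 XOR 20 = a1

3ce097320a0da1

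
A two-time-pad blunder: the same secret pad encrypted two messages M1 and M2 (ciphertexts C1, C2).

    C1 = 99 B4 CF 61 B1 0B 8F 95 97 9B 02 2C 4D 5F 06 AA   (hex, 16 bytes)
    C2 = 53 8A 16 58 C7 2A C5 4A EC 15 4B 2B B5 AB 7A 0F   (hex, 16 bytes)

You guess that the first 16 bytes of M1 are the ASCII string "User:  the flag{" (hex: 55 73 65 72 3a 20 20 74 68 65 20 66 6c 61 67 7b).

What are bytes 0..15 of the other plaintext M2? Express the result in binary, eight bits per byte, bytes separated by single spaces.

10011111 01001101 10111100 01001011 01001100 00000001 01101010 10101011 00010011 11101011 01101001 01100001 10010100 10010101 00011011 11011110

First, C1 ⊕ C2 = (M1 ⊕ K) ⊕ (M2 ⊕ K) = M1 ⊕ M2, so the key drops out. Then M2 = (M1 ⊕ M2) ⊕ M1 over the first 16 bytes.
byte 0: (99 xor 53) xor 55 = ca xor 55 = 9f
byte 1: (b4 xor 8a) xor 73 = 3e xor 73 = 4d
byte 2: (cf xor 16) xor 65 = d9 xor 65 = bc
byte 3: (61 xor 58) xor 72 = 39 xor 72 = 4b
byte 4: (b1 xor c7) xor 3a = 76 xor 3a = 4c
byte 5: (0b xor 2a) xor 20 = 21 xor 20 = 01
byte 6: (8f xor c5) xor 20 = 4a xor 20 = 6a
byte 7: (95 xor 4a) xor 74 = df xor 74 = ab
byte 8: (97 xor ec) xor 68 = 7b xor 68 = 13
byte 9: (9b xor 15) xor 65 = 8e xor 65 = eb
byte 10: (02 xor 4b) xor 20 = 49 xor 20 = 69
byte 11: (2c xor 2b) xor 66 = 07 xor 66 = 61
byte 12: (4d xor b5) xor 6c = f8 xor 6c = 94
byte 13: (5f xor ab) xor 61 = f4 xor 61 = 95
byte 14: (06 xor 7a) xor 67 = 7c xor 67 = 1b
byte 15: (aa xor 0f) xor 7b = a5 xor 7b = de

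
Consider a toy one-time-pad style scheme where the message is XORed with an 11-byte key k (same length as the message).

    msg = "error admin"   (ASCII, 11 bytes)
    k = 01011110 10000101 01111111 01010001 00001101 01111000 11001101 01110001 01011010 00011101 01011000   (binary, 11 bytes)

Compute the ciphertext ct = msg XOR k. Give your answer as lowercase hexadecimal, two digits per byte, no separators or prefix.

3bf70d3e7f58ac15377436

65 xor 5e = 3b
72 xor 85 = f7
72 xor 7f = 0d
6f xor 51 = 3e
72 xor 0d = 7f
20 xor 78 = 58
61 xor cd = ac
64 xor 71 = 15
6d xor 5a = 37
69 xor 1d = 74
6e xor 58 = 36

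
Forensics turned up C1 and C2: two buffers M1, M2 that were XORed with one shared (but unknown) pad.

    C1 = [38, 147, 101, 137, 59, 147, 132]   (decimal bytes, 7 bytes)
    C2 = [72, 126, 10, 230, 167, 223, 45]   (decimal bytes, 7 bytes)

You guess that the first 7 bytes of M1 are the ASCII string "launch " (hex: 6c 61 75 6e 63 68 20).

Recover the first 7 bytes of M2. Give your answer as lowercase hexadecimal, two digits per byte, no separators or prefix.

First, C1 ⊕ C2 = (M1 ⊕ K) ⊕ (M2 ⊕ K) = M1 ⊕ M2, so the key drops out. Then M2 = (M1 ⊕ M2) ⊕ M1 over the first 7 bytes.
byte 0: (26 xor 48) xor 6c = 6e xor 6c = 02
byte 1: (93 xor 7e) xor 61 = ed xor 61 = 8c
byte 2: (65 xor 0a) xor 75 = 6f xor 75 = 1a
byte 3: (89 xor e6) xor 6e = 6f xor 6e = 01
byte 4: (3b xor a7) xor 63 = 9c xor 63 = ff
byte 5: (93 xor df) xor 68 = 4c xor 68 = 24
byte 6: (84 xor 2d) xor 20 = a9 xor 20 = 89

028c1a01ff2489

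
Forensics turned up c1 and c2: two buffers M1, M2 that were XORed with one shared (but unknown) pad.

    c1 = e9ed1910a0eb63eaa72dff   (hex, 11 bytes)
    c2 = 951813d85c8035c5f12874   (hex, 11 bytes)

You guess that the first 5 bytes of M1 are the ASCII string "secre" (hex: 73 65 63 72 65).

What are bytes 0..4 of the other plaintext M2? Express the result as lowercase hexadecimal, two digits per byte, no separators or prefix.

First, c1 ⊕ c2 = (M1 ⊕ K) ⊕ (M2 ⊕ K) = M1 ⊕ M2, so the key drops out. Then M2 = (M1 ⊕ M2) ⊕ M1 over the first 5 bytes.
byte 0: (e9 ^ 95) ^ 73 = 7c ^ 73 = 0f
byte 1: (ed ^ 18) ^ 65 = f5 ^ 65 = 90
byte 2: (19 ^ 13) ^ 63 = 0a ^ 63 = 69
byte 3: (10 ^ d8) ^ 72 = c8 ^ 72 = ba
byte 4: (a0 ^ 5c) ^ 65 = fc ^ 65 = 99

0f9069ba99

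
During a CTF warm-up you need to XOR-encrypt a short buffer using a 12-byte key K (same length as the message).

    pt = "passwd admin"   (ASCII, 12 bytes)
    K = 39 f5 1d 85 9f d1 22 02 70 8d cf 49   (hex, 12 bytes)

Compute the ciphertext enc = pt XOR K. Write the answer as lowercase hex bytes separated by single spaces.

byte 0: 70 xor 39 = 49
byte 1: 61 xor f5 = 94
byte 2: 73 xor 1d = 6e
byte 3: 73 xor 85 = f6
byte 4: 77 xor 9f = e8
byte 5: 64 xor d1 = b5
byte 6: 20 xor 22 = 02
byte 7: 61 xor 02 = 63
byte 8: 64 xor 70 = 14
byte 9: 6d xor 8d = e0
byte 10: 69 xor cf = a6
byte 11: 6e xor 49 = 27

49 94 6e f6 e8 b5 02 63 14 e0 a6 27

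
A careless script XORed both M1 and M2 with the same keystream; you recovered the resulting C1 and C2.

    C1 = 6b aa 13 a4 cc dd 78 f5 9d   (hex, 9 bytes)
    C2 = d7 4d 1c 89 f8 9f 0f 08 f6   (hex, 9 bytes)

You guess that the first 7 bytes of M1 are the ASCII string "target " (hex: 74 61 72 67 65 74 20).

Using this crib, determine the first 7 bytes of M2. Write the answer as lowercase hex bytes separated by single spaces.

First, C1 ⊕ C2 = (M1 ⊕ K) ⊕ (M2 ⊕ K) = M1 ⊕ M2, so the key drops out. Then M2 = (M1 ⊕ M2) ⊕ M1 over the first 7 bytes.
byte 0: (6b xor d7) xor 74 = bc xor 74 = c8
byte 1: (aa xor 4d) xor 61 = e7 xor 61 = 86
byte 2: (13 xor 1c) xor 72 = 0f xor 72 = 7d
byte 3: (a4 xor 89) xor 67 = 2d xor 67 = 4a
byte 4: (cc xor f8) xor 65 = 34 xor 65 = 51
byte 5: (dd xor 9f) xor 74 = 42 xor 74 = 36
byte 6: (78 xor 0f) xor 20 = 77 xor 20 = 57

c8 86 7d 4a 51 36 57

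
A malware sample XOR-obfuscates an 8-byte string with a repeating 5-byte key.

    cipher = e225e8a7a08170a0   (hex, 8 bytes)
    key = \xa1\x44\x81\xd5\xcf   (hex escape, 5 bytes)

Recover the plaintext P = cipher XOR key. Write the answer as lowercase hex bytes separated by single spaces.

43 61 69 72 6f 20 34 21

The 5-byte key repeats, so the effective keystream is a1 44 81 d5 cf a1 44 81.
byte 0: e2 ^ a1 = 43
byte 1: 25 ^ 44 = 61
byte 2: e8 ^ 81 = 69
byte 3: a7 ^ d5 = 72
byte 4: a0 ^ cf = 6f
byte 5: 81 ^ a1 = 20
byte 6: 70 ^ 44 = 34
byte 7: a0 ^ 81 = 21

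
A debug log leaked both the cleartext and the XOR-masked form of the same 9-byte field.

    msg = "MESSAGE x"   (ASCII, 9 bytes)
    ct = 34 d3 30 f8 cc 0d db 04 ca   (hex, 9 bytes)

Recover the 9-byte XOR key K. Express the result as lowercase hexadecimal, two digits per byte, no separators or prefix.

Since ct = msg ⊕ K, XORing both sides with msg gives K = msg ⊕ ct.
 77 ^  52 = 121
 69 ^ 211 = 150
 83 ^  48 =  99
 83 ^ 248 = 171
 65 ^ 204 = 141
 71 ^  13 =  74
 69 ^ 219 = 158
 32 ^   4 =  36
120 ^ 202 = 178

799663ab8d4a9e24b2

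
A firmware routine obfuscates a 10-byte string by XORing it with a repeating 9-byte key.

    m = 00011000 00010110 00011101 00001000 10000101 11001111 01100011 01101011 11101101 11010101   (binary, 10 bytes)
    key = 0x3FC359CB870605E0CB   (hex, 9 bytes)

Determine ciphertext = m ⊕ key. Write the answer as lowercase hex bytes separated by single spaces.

The 9-byte key repeats, so the effective keystream is 3f c3 59 cb 87 06 05 e0 cb 3f.
byte 0: 00011000 ^ 00111111 = 00100111
byte 1: 00010110 ^ 11000011 = 11010101
byte 2: 00011101 ^ 01011001 = 01000100
byte 3: 00001000 ^ 11001011 = 11000011
byte 4: 10000101 ^ 10000111 = 00000010
byte 5: 11001111 ^ 00000110 = 11001001
byte 6: 01100011 ^ 00000101 = 01100110
byte 7: 01101011 ^ 11100000 = 10001011
byte 8: 11101101 ^ 11001011 = 00100110
byte 9: 11010101 ^ 00111111 = 11101010

27 d5 44 c3 02 c9 66 8b 26 ea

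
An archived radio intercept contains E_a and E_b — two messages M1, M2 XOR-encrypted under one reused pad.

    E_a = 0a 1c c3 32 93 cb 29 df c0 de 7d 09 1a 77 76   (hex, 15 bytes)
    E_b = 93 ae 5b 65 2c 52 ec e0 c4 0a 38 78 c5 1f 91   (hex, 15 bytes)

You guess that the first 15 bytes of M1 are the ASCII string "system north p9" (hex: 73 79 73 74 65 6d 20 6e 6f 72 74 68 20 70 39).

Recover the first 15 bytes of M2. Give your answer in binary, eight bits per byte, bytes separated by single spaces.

11101010 11001011 11101011 00100011 11011010 11110100 11100101 01010001 01101011 10100110 00110001 00011001 11111111 00011000 11011110

First, E_a ⊕ E_b = (M1 ⊕ K) ⊕ (M2 ⊕ K) = M1 ⊕ M2, so the key drops out. Then M2 = (M1 ⊕ M2) ⊕ M1 over the first 15 bytes.
byte 0: (0a XOR 93) XOR 73 = 99 XOR 73 = ea
byte 1: (1c XOR ae) XOR 79 = b2 XOR 79 = cb
byte 2: (c3 XOR 5b) XOR 73 = 98 XOR 73 = eb
byte 3: (32 XOR 65) XOR 74 = 57 XOR 74 = 23
byte 4: (93 XOR 2c) XOR 65 = bf XOR 65 = da
byte 5: (cb XOR 52) XOR 6d = 99 XOR 6d = f4
byte 6: (29 XOR ec) XOR 20 = c5 XOR 20 = e5
byte 7: (df XOR e0) XOR 6e = 3f XOR 6e = 51
byte 8: (c0 XOR c4) XOR 6f = 04 XOR 6f = 6b
byte 9: (de XOR 0a) XOR 72 = d4 XOR 72 = a6
byte 10: (7d XOR 38) XOR 74 = 45 XOR 74 = 31
byte 11: (09 XOR 78) XOR 68 = 71 XOR 68 = 19
byte 12: (1a XOR c5) XOR 20 = df XOR 20 = ff
byte 13: (77 XOR 1f) XOR 70 = 68 XOR 70 = 18
byte 14: (76 XOR 91) XOR 39 = e7 XOR 39 = de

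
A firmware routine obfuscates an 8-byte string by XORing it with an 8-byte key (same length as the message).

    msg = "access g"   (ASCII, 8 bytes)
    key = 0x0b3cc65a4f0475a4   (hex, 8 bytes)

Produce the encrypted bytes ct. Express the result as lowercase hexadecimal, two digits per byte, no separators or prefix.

6a5fa53f3c7755c3

 97 xor  11 = 106
 99 xor  60 =  95
 99 xor 198 = 165
101 xor  90 =  63
115 xor  79 =  60
115 xor   4 = 119
 32 xor 117 =  85
103 xor 164 = 195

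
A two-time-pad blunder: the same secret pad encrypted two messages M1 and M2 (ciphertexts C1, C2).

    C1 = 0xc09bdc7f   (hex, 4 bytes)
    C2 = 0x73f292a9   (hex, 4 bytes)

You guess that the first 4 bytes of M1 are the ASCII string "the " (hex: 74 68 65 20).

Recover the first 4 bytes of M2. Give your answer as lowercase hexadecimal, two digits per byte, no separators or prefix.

First, C1 ⊕ C2 = (M1 ⊕ K) ⊕ (M2 ⊕ K) = M1 ⊕ M2, so the key drops out. Then M2 = (M1 ⊕ M2) ⊕ M1 over the first 4 bytes.
byte 0: (c0 xor 73) xor 74 = b3 xor 74 = c7
byte 1: (9b xor f2) xor 68 = 69 xor 68 = 01
byte 2: (dc xor 92) xor 65 = 4e xor 65 = 2b
byte 3: (7f xor a9) xor 20 = d6 xor 20 = f6

c7012bf6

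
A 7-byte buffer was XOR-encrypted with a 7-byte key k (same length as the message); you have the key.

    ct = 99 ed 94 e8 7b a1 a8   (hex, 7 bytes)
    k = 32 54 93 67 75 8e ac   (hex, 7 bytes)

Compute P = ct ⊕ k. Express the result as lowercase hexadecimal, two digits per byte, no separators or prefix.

abb9078f0e2f04

byte 0: 99 ⊕ 32 = ab
byte 1: ed ⊕ 54 = b9
byte 2: 94 ⊕ 93 = 07
byte 3: e8 ⊕ 67 = 8f
byte 4: 7b ⊕ 75 = 0e
byte 5: a1 ⊕ 8e = 2f
byte 6: a8 ⊕ ac = 04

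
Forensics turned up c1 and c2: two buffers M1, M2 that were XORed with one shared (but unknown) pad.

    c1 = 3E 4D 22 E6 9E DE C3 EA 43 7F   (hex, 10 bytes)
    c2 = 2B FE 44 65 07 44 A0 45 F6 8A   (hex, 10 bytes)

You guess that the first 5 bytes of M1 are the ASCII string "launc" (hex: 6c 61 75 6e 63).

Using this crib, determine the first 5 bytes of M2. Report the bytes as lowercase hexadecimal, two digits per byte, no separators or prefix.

First, c1 ⊕ c2 = (M1 ⊕ K) ⊕ (M2 ⊕ K) = M1 ⊕ M2, so the key drops out. Then M2 = (M1 ⊕ M2) ⊕ M1 over the first 5 bytes.
byte 0: (3e XOR 2b) XOR 6c = 15 XOR 6c = 79
byte 1: (4d XOR fe) XOR 61 = b3 XOR 61 = d2
byte 2: (22 XOR 44) XOR 75 = 66 XOR 75 = 13
byte 3: (e6 XOR 65) XOR 6e = 83 XOR 6e = ed
byte 4: (9e XOR 07) XOR 63 = 99 XOR 63 = fa

79d213edfa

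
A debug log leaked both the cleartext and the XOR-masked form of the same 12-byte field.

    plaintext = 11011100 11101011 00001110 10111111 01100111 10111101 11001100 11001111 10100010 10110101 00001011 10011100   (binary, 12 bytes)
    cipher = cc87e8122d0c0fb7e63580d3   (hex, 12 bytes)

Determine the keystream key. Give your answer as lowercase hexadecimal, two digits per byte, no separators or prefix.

106ce6ad4ab1c37844808b4f

Since cipher = plaintext ⊕ key, XORing both sides with plaintext gives key = plaintext ⊕ cipher.
dc XOR cc = 10
eb XOR 87 = 6c
0e XOR e8 = e6
bf XOR 12 = ad
67 XOR 2d = 4a
bd XOR 0c = b1
cc XOR 0f = c3
cf XOR b7 = 78
a2 XOR e6 = 44
b5 XOR 35 = 80
0b XOR 80 = 8b
9c XOR d3 = 4f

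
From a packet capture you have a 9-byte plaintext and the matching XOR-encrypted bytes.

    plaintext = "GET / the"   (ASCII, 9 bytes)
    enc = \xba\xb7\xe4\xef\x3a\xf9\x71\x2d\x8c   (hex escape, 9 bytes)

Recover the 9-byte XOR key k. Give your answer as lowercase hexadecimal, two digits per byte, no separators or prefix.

Since enc = plaintext ⊕ k, XORing both sides with plaintext gives k = plaintext ⊕ enc.
47 ^ ba = fd
45 ^ b7 = f2
54 ^ e4 = b0
20 ^ ef = cf
2f ^ 3a = 15
20 ^ f9 = d9
74 ^ 71 = 05
68 ^ 2d = 45
65 ^ 8c = e9

fdf2b0cf15d90545e9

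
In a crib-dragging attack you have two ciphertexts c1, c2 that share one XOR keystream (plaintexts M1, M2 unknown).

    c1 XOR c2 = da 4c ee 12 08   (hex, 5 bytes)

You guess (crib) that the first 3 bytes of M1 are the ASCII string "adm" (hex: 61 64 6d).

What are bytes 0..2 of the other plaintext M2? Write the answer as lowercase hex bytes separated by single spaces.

bb 28 83

Since c1 ⊕ c2 = M1 ⊕ M2, XORing with the guessed M1 bytes yields the corresponding M2 bytes: M2 = (c1 ⊕ c2) ⊕ M1.
byte 0: da XOR 61 = bb
byte 1: 4c XOR 64 = 28
byte 2: ee XOR 6d = 83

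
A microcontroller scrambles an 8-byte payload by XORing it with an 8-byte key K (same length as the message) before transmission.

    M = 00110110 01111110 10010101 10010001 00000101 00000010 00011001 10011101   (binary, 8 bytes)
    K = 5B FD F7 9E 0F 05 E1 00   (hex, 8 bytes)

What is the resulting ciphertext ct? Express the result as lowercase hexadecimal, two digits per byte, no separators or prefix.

36 ⊕ 5b = 6d
7e ⊕ fd = 83
95 ⊕ f7 = 62
91 ⊕ 9e = 0f
05 ⊕ 0f = 0a
02 ⊕ 05 = 07
19 ⊕ e1 = f8
9d ⊕ 00 = 9d

6d83620f0a07f89d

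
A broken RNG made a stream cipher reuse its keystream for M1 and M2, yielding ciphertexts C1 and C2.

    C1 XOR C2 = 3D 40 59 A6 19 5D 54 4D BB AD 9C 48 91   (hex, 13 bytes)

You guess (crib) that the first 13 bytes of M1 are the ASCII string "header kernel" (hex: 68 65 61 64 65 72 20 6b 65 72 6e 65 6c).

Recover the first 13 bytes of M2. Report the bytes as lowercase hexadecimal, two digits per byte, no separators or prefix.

Since C1 ⊕ C2 = M1 ⊕ M2, XORing with the guessed M1 bytes yields the corresponding M2 bytes: M2 = (C1 ⊕ C2) ⊕ M1.
3d XOR 68 = 55
40 XOR 65 = 25
59 XOR 61 = 38
a6 XOR 64 = c2
19 XOR 65 = 7c
5d XOR 72 = 2f
54 XOR 20 = 74
4d XOR 6b = 26
bb XOR 65 = de
ad XOR 72 = df
9c XOR 6e = f2
48 XOR 65 = 2d
91 XOR 6c = fd

552538c27c2f7426dedff22dfd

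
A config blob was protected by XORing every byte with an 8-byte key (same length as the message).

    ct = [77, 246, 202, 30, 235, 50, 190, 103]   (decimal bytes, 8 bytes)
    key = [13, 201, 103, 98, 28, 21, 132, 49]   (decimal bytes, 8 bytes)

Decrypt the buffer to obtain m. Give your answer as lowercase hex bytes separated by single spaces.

01001101 xor 00001101 = 01000000
11110110 xor 11001001 = 00111111
11001010 xor 01100111 = 10101101
00011110 xor 01100010 = 01111100
11101011 xor 00011100 = 11110111
00110010 xor 00010101 = 00100111
10111110 xor 10000100 = 00111010
01100111 xor 00110001 = 01010110

40 3f ad 7c f7 27 3a 56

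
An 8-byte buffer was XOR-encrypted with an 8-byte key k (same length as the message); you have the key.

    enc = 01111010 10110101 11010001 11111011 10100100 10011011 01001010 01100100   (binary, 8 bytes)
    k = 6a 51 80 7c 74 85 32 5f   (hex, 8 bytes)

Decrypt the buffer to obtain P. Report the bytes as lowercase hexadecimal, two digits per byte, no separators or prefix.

XOR is its own inverse, so applying the key byte-wise gives the result directly.
7a ⊕ 6a = 10
b5 ⊕ 51 = e4
d1 ⊕ 80 = 51
fb ⊕ 7c = 87
a4 ⊕ 74 = d0
9b ⊕ 85 = 1e
4a ⊕ 32 = 78
64 ⊕ 5f = 3b

10e45187d01e783b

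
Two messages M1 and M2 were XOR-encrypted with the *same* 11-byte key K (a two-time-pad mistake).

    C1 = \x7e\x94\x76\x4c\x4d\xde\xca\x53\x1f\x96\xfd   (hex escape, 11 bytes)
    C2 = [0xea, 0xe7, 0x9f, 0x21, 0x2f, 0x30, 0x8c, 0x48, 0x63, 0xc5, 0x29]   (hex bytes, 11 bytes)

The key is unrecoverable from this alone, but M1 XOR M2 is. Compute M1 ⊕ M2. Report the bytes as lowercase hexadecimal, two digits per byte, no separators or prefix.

C1 ⊕ C2 = (M1 ⊕ K) ⊕ (M2 ⊕ K) = M1 ⊕ M2 — the shared key cancels under XOR.
byte 0: 7e xor ea = 94
byte 1: 94 xor e7 = 73
byte 2: 76 xor 9f = e9
byte 3: 4c xor 21 = 6d
byte 4: 4d xor 2f = 62
byte 5: de xor 30 = ee
byte 6: ca xor 8c = 46
byte 7: 53 xor 48 = 1b
byte 8: 1f xor 63 = 7c
byte 9: 96 xor c5 = 53
byte 10: fd xor 29 = d4

9473e96d62ee461b7c53d4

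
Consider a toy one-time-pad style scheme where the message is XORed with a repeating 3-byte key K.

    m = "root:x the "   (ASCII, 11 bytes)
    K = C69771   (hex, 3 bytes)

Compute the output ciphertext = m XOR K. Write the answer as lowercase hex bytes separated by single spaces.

The 3-byte key repeats, so the effective keystream is c6 97 71 c6 97 71 c6 97 71 c6 97.
byte 0: 01110010 xor 11000110 = 10110100
byte 1: 01101111 xor 10010111 = 11111000
byte 2: 01101111 xor 01110001 = 00011110
byte 3: 01110100 xor 11000110 = 10110010
byte 4: 00111010 xor 10010111 = 10101101
byte 5: 01111000 xor 01110001 = 00001001
byte 6: 00100000 xor 11000110 = 11100110
byte 7: 01110100 xor 10010111 = 11100011
byte 8: 01101000 xor 01110001 = 00011001
byte 9: 01100101 xor 11000110 = 10100011
byte 10: 00100000 xor 10010111 = 10110111

b4 f8 1e b2 ad 09 e6 e3 19 a3 b7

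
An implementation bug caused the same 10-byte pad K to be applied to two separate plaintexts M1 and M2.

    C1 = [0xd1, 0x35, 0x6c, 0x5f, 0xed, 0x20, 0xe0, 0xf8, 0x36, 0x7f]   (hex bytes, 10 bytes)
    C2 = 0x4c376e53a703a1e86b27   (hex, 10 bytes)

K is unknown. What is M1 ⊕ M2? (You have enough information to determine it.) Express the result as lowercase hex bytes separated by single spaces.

9d 02 02 0c 4a 23 41 10 5d 58

C1 ⊕ C2 = (M1 ⊕ K) ⊕ (M2 ⊕ K) = M1 ⊕ M2 — the shared key cancels under XOR.
d1 XOR 4c = 9d
35 XOR 37 = 02
6c XOR 6e = 02
5f XOR 53 = 0c
ed XOR a7 = 4a
20 XOR 03 = 23
e0 XOR a1 = 41
f8 XOR e8 = 10
36 XOR 6b = 5d
7f XOR 27 = 58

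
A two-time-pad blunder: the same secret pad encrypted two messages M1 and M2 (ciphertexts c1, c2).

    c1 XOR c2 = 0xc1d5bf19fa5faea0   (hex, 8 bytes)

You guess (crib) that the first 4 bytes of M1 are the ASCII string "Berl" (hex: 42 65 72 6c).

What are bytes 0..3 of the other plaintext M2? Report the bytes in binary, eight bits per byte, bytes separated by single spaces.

Since c1 ⊕ c2 = M1 ⊕ M2, XORing with the guessed M1 bytes yields the corresponding M2 bytes: M2 = (c1 ⊕ c2) ⊕ M1.
c1 XOR 42 = 83
d5 XOR 65 = b0
bf XOR 72 = cd
19 XOR 6c = 75

10000011 10110000 11001101 01110101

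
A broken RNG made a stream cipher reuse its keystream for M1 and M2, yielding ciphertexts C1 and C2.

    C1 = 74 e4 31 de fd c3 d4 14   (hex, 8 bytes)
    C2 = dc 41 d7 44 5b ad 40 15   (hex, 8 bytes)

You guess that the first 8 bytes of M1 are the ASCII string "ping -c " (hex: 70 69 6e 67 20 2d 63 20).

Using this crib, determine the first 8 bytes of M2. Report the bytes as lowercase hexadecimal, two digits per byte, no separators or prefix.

First, C1 ⊕ C2 = (M1 ⊕ K) ⊕ (M2 ⊕ K) = M1 ⊕ M2, so the key drops out. Then M2 = (M1 ⊕ M2) ⊕ M1 over the first 8 bytes.
byte 0: (74 XOR dc) XOR 70 = a8 XOR 70 = d8
byte 1: (e4 XOR 41) XOR 69 = a5 XOR 69 = cc
byte 2: (31 XOR d7) XOR 6e = e6 XOR 6e = 88
byte 3: (de XOR 44) XOR 67 = 9a XOR 67 = fd
byte 4: (fd XOR 5b) XOR 20 = a6 XOR 20 = 86
byte 5: (c3 XOR ad) XOR 2d = 6e XOR 2d = 43
byte 6: (d4 XOR 40) XOR 63 = 94 XOR 63 = f7
byte 7: (14 XOR 15) XOR 20 = 01 XOR 20 = 21

d8cc88fd8643f721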